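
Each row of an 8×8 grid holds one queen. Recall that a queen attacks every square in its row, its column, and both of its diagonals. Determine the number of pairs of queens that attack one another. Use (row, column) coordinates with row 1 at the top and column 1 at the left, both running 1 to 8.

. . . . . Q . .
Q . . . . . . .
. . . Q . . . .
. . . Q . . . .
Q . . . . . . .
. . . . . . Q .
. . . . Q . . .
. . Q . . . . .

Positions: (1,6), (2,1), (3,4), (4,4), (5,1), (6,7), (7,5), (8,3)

4

Same column: (2,1)–(5,1) (column 1); (3,4)–(4,4) (column 4).
Same diagonal: (1,6)–(3,4) (|1−3| = |6−4| = 2); (3,4)–(6,7) (|3−6| = |4−7| = 3).
Total attacking pairs: 4.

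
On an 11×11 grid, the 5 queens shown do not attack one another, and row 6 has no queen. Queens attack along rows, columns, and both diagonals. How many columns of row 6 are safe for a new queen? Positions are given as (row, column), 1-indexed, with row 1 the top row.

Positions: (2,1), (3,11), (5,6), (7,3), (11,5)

1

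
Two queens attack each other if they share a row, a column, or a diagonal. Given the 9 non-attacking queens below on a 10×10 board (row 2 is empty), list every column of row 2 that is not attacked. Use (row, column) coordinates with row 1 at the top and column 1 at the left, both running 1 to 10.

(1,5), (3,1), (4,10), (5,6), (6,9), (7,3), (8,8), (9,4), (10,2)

(1,5) attacks row 2 at column 5 and diagonals 4, 6.
(3,1) attacks row 2 at column 1 and diagonals 2.
(4,10) attacks row 2 at column 10 and diagonals 8.
(5,6) attacks row 2 at column 6 and diagonals 3, 9.
(6,9) attacks row 2 at column 9 and diagonals 5.
(7,3) attacks row 2 at column 3 and diagonals 8.
(8,8) attacks row 2 at column 8 and diagonals 2.
(9,4) attacks row 2 at column 4.
(10,2) attacks row 2 at column 2 and diagonals 10.
Attacked columns: {1, 2, 3, 4, 5, 6, 8, 9, 10}. Safe: {7}.

columns 7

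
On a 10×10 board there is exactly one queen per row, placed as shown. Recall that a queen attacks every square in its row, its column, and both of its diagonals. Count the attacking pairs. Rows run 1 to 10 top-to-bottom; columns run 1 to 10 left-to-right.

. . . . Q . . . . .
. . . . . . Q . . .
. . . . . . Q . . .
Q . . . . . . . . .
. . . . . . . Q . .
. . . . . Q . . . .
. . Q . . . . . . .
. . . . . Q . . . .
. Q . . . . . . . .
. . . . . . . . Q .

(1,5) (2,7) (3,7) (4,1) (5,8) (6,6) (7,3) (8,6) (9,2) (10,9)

4

Same column: (2,7)–(3,7) (column 7); (6,6)–(8,6) (column 6).
Same diagonal: (1,5)–(3,7) (|1−3| = |5−7| = 2); (3,7)–(7,3) (|3−7| = |7−3| = 4).
Total attacking pairs: 4.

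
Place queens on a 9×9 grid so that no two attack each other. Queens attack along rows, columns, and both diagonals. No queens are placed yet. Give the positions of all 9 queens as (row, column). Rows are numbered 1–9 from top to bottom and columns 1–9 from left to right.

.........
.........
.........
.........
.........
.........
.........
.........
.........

(1,5) (2,9) (3,4) (4,6) (5,8) (6,2) (7,7) (8,1) (9,3)

Row 1: Safe: 1, 2, 3, 4, 5, 6, 7, 8, 9. Place at column 5.
Row 2: attacked by (1,5)→{4,5,6}. Safe: 1, 2, 3, 7, 8, 9. Place at column 9.
Row 3: attacked by (1,5)→{3,5,7}; (2,9)→{8,9}. Safe: 1, 2, 4, 6. Place at column 4.
Row 4: attacked by (1,5)→{2,5,8}; (2,9)→{7,9}; (3,4)→{3,4,5}. Safe: 1, 6. Place at column 6.
Row 5: attacked by (1,5)→{1,5,9}; (2,9)→{6,9}; (3,4)→{2,4,6}; (4,6)→{5,6,7}. Safe: 3, 8. Place at column 8.
Row 6: attacked by (1,5)→{5}; (2,9)→{5,9}; (3,4)→{1,4,7}; (4,6)→{4,6,8}; (5,8)→{7,8,9}. Safe: 2, 3. Place at column 2.
Row 7: attacked by (1,5)→{5}; (2,9)→{4,9}; (3,4)→{4,8}; (4,6)→{3,6,9}; (5,8)→{6,8}; (6,2)→{1,2,3}. Safe: 7. Place at column 7.
Row 8: attacked by (1,5)→{5}; (2,9)→{3,9}; (3,4)→{4,9}; (4,6)→{2,6}; (5,8)→{5,8}; (6,2)→{2,4}; (7,7)→{6,7,8}. Safe: 1. Place at column 1.
Row 9: attacked by (1,5)→{5}; (2,9)→{2,9}; (3,4)→{4}; (4,6)→{1,6}; (5,8)→{4,8}; (6,2)→{2,5}; (7,7)→{5,7,9}; (8,1)→{1,2}. Safe: 3. Place at column 3.
Columns [5, 9, 4, 6, 8, 2, 7, 1, 3], r−c [-4, -7, -1, -2, -3, 4, 0, 7, 6], r+c [6, 11, 7, 10, 13, 8, 14, 9, 12] are all distinct, so no two queens attack.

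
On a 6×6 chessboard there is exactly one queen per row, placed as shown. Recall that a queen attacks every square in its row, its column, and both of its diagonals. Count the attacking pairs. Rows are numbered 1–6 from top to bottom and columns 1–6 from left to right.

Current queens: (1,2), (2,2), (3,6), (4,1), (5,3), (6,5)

1

Same column: (1,2)–(2,2) (column 2).
Total attacking pairs: 1.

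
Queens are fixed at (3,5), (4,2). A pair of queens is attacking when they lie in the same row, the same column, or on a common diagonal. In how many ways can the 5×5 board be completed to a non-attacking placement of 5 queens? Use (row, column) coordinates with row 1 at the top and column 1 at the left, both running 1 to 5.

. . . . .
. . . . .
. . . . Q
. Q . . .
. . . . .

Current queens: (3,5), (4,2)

Branch on row 1: col 1 → 1; col 4 → 0.
Sum: 1 + 0 = 1.

1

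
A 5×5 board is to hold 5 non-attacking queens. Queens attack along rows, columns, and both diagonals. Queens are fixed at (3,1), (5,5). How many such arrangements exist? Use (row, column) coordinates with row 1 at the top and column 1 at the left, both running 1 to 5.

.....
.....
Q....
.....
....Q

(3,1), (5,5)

1

Branch on row 1: col 2 → 1; col 4 → 0.
Sum: 1 + 0 = 1.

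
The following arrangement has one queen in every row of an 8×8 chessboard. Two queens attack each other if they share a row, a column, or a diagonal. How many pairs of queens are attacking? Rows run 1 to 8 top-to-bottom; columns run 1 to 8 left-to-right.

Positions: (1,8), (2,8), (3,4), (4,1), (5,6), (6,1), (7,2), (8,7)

Same column: (1,8)–(2,8) (column 8); (4,1)–(6,1) (column 1).
Same diagonal: (1,8)–(7,2) (|1−7| = |8−2| = 6); (3,4)–(5,6) (|3−5| = |4−6| = 2); (3,4)–(6,1) (|3−6| = |4−1| = 3); (6,1)–(7,2) (|6−7| = |1−2| = 1).
Total attacking pairs: 6.

6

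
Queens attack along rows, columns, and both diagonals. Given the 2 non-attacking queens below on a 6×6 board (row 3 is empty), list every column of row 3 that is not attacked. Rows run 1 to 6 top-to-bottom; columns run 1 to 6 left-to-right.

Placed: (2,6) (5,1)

(2,6) attacks row 3 at column 6 and diagonals 5.
(5,1) attacks row 3 at column 1 and diagonals 3.
Attacked columns: {1, 3, 5, 6}. Safe: {2, 4}.

columns 2, 4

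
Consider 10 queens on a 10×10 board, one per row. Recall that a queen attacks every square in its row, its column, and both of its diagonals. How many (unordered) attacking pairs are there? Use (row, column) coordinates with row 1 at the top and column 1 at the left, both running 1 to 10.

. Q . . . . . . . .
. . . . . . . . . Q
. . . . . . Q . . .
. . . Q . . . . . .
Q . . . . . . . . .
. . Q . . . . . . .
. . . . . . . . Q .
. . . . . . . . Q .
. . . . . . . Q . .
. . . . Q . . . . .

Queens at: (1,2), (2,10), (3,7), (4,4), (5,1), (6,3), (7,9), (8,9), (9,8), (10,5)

3

Same column: (7,9)–(8,9) (column 9).
Same diagonal: (1,2)–(8,9) (|1−8| = |2−9| = 7); (8,9)–(9,8) (|8−9| = |9−8| = 1).
Total attacking pairs: 3.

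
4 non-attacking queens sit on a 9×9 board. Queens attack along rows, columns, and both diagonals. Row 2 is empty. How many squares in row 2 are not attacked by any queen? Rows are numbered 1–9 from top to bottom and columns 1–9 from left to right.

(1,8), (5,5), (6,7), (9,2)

3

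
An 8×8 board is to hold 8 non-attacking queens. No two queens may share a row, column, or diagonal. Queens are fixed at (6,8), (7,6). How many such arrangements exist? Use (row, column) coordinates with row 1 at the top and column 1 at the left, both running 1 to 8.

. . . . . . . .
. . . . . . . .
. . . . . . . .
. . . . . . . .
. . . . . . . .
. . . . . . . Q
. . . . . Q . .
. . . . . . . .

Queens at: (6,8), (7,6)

7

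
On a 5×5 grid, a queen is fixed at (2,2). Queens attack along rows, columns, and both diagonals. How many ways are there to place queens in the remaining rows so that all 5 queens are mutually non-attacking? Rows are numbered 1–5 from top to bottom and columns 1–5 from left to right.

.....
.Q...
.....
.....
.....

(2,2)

2

Branch on row 1: col 4 → 1; col 5 → 1.
Sum: 1 + 1 = 2.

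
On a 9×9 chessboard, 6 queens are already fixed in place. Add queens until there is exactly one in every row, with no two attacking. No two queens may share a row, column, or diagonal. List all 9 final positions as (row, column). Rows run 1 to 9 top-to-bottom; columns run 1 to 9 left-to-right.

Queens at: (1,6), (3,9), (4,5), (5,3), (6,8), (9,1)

(1,6) (2,2) (3,9) (4,5) (5,3) (6,8) (7,4) (8,7) (9,1)

Row 2: attacked by (1,6)→{5,6,7}; (3,9)→{8,9}; (4,5)→{3,5,7}; (5,3)→{3,6}; (6,8)→{4,8}; (9,1)→{1,8}. Safe: 2. Place at column 2.
Row 7: attacked by (1,6)→{6}; (2,2)→{2,7}; (3,9)→{5,9}; (4,5)→{2,5,8}; (5,3)→{1,3,5}; (6,8)→{7,8,9}; (9,1)→{1,3}. Safe: 4. Place at column 4.
Row 8: attacked by (1,6)→{6}; (2,2)→{2,8}; (3,9)→{4,9}; (4,5)→{1,5,9}; (5,3)→{3,6}; (6,8)→{6,8}; (7,4)→{3,4,5}; (9,1)→{1,2}. Safe: 7. Place at column 7.
Columns [6, 2, 9, 5, 3, 8, 4, 7, 1], r−c [-5, 0, -6, -1, 2, -2, 3, 1, 8], r+c [7, 4, 12, 9, 8, 14, 11, 15, 10] are all distinct, so no two queens attack.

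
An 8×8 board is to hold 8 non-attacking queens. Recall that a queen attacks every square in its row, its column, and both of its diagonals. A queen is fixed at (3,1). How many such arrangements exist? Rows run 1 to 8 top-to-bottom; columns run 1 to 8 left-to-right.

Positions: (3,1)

16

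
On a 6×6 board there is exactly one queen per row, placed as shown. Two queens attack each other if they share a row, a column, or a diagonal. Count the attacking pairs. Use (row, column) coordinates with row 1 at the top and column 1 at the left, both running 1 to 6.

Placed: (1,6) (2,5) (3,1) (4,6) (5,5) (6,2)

Same column: (1,6)–(4,6) (column 6); (2,5)–(5,5) (column 5).
Same diagonal: (1,6)–(2,5) (|1−2| = |6−5| = 1); (4,6)–(5,5) (|4−5| = |6−5| = 1).
Total attacking pairs: 4.

4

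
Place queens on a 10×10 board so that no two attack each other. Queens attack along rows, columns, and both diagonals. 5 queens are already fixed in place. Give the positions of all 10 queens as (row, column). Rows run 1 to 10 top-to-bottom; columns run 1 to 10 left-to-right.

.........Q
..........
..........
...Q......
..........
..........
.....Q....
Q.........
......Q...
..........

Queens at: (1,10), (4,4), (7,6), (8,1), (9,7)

Row 2: attacked by (1,10)→{9,10}; (4,4)→{2,4,6}; (7,6)→{1,6}; (8,1)→{1,7}; (9,7)→{7}. Safe: 3, 5, 8. Place at column 3.
Row 3: attacked by (1,10)→{8,10}; (2,3)→{2,3,4}; (4,4)→{3,4,5}; (7,6)→{2,6,10}; (8,1)→{1,6}; (9,7)→{1,7}. Safe: 9. Place at column 9.
Row 5: attacked by (1,10)→{6,10}; (2,3)→{3,6}; (3,9)→{7,9}; (4,4)→{3,4,5}; (7,6)→{4,6,8}; (8,1)→{1,4}; (9,7)→{3,7}. Safe: 2. Place at column 2.
Row 6: attacked by (1,10)→{5,10}; (2,3)→{3,7}; (3,9)→{6,9}; (4,4)→{2,4,6}; (5,2)→{1,2,3}; (7,6)→{5,6,7}; (8,1)→{1,3}; (9,7)→{4,7,10}. Safe: 8. Place at column 8.
Row 10: attacked by (1,10)→{1,10}; (2,3)→{3}; (3,9)→{2,9}; (4,4)→{4,10}; (5,2)→{2,7}; (6,8)→{4,8}; (7,6)→{3,6,9}; (8,1)→{1,3}; (9,7)→{6,7,8}. Safe: 5. Place at column 5.
Columns [10, 3, 9, 4, 2, 8, 6, 1, 7, 5], r−c [-9, -1, -6, 0, 3, -2, 1, 7, 2, 5], r+c [11, 5, 12, 8, 7, 14, 13, 9, 16, 15] are all distinct, so no two queens attack.

(1,10) (2,3) (3,9) (4,4) (5,2) (6,8) (7,6) (8,1) (9,7) (10,5)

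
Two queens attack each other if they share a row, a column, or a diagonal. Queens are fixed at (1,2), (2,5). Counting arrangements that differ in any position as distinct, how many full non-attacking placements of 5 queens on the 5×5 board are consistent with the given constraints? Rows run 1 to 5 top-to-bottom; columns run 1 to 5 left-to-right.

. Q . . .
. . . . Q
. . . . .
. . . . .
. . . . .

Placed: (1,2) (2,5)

1

Branch on row 3: col 1 → 0; col 3 → 1.
Sum: 0 + 1 = 1.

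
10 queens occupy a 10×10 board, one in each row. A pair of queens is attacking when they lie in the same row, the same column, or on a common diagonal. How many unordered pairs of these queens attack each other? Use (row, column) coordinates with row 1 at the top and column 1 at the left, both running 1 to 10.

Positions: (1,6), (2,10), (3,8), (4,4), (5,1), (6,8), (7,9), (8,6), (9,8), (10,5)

7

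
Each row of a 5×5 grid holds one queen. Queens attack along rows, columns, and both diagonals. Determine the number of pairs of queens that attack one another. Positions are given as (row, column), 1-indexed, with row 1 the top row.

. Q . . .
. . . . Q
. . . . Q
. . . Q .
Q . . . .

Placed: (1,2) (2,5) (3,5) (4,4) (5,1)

Same column: (2,5)–(3,5) (column 5).
Same diagonal: (3,5)–(4,4) (|3−4| = |5−4| = 1).
Total attacking pairs: 2.

2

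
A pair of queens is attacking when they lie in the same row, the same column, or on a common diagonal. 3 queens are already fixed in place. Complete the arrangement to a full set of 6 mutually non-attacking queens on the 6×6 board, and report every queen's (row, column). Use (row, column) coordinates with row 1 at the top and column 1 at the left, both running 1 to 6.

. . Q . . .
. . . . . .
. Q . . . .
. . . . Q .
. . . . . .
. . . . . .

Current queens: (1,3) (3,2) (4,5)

Row 2: attacked by (1,3)→{2,3,4}; (3,2)→{1,2,3}; (4,5)→{3,5}. Safe: 6. Place at column 6.
Row 5: attacked by (1,3)→{3}; (2,6)→{3,6}; (3,2)→{2,4}; (4,5)→{4,5,6}. Safe: 1. Place at column 1.
Row 6: attacked by (1,3)→{3}; (2,6)→{2,6}; (3,2)→{2,5}; (4,5)→{3,5}; (5,1)→{1,2}. Safe: 4. Place at column 4.
Columns [3, 6, 2, 5, 1, 4], r−c [-2, -4, 1, -1, 4, 2], r+c [4, 8, 5, 9, 6, 10] are all distinct, so no two queens attack.

(1,3) (2,6) (3,2) (4,5) (5,1) (6,4)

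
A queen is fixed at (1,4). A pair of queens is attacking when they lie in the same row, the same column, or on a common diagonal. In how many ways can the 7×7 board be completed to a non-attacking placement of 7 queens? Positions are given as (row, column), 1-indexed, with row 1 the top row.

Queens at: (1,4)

6

Branch on row 2: col 1 → 2; col 2 → 1; col 6 → 1; col 7 → 2.
Sum: 2 + 1 + 1 + 2 = 6.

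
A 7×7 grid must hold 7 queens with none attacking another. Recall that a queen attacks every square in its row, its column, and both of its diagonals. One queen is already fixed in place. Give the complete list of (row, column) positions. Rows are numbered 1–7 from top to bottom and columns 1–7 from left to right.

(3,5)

Row 1: attacked by (3,5)→{3,5,7}. Safe: 1, 2, 4, 6. Place at column 2.
Row 2: attacked by (1,2)→{1,2,3}; (3,5)→{4,5,6}. Safe: 7. Place at column 7.
Row 4: attacked by (1,2)→{2,5}; (2,7)→{5,7}; (3,5)→{4,5,6}. Safe: 1, 3. Place at column 3.
Row 5: attacked by (1,2)→{2,6}; (2,7)→{4,7}; (3,5)→{3,5,7}; (4,3)→{2,3,4}. Safe: 1. Place at column 1.
Row 6: attacked by (1,2)→{2,7}; (2,7)→{3,7}; (3,5)→{2,5}; (4,3)→{1,3,5}; (5,1)→{1,2}. Safe: 4, 6. Place at column 6.
Row 7: attacked by (1,2)→{2}; (2,7)→{2,7}; (3,5)→{1,5}; (4,3)→{3,6}; (5,1)→{1,3}; (6,6)→{5,6,7}. Safe: 4. Place at column 4.
Columns [2, 7, 5, 3, 1, 6, 4], r−c [-1, -5, -2, 1, 4, 0, 3], r+c [3, 9, 8, 7, 6, 12, 11] are all distinct, so no two queens attack.

(1,2) (2,7) (3,5) (4,3) (5,1) (6,6) (7,4)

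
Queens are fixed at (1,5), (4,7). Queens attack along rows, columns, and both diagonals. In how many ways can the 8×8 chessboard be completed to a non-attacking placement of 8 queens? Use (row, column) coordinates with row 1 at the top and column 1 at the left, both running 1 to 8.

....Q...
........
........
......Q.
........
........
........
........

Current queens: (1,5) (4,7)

Branch on row 2: col 1 → 0; col 2 → 1; col 3 → 1; col 8 → 0.
Sum: 0 + 1 + 1 + 0 = 2.

2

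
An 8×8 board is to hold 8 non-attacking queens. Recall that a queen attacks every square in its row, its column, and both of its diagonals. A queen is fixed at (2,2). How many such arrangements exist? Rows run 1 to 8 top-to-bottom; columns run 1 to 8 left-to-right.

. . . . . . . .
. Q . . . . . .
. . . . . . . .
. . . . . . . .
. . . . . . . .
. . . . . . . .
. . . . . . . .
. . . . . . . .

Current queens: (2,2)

Branch on row 1: col 4 → 6; col 5 → 4; col 6 → 2; col 7 → 2; col 8 → 2.
Sum: 6 + 4 + 2 + 2 + 2 = 16.

16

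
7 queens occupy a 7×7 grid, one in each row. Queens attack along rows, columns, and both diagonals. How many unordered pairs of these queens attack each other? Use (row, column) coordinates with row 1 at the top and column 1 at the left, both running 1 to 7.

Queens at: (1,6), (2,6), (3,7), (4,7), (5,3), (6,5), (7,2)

Same column: (1,6)–(2,6) (column 6); (3,7)–(4,7) (column 7).
Same diagonal: (2,6)–(3,7) (|2−3| = |6−7| = 1); (2,6)–(5,3) (|2−5| = |6−3| = 3); (4,7)–(6,5) (|4−6| = |7−5| = 2).
Total attacking pairs: 5.

5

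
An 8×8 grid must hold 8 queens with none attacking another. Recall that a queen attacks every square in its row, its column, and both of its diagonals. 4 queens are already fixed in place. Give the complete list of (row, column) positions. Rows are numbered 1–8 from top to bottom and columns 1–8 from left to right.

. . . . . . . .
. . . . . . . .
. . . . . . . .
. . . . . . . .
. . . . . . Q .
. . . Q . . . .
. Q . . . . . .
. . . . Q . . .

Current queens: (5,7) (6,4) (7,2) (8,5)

Row 1: attacked by (5,7)→{3,7}; (6,4)→{4}; (7,2)→{2,8}; (8,5)→{5}. Safe: 1, 6. Place at column 1.
Row 2: attacked by (1,1)→{1,2}; (5,7)→{4,7}; (6,4)→{4,8}; (7,2)→{2,7}; (8,5)→{5}. Safe: 3, 6. Place at column 6.
Row 3: attacked by (1,1)→{1,3}; (2,6)→{5,6,7}; (5,7)→{5,7}; (6,4)→{1,4,7}; (7,2)→{2,6}; (8,5)→{5}. Safe: 8. Place at column 8.
Row 4: attacked by (1,1)→{1,4}; (2,6)→{4,6,8}; (3,8)→{7,8}; (5,7)→{6,7,8}; (6,4)→{2,4,6}; (7,2)→{2,5}; (8,5)→{1,5}. Safe: 3. Place at column 3.
Columns [1, 6, 8, 3, 7, 4, 2, 5], r−c [0, -4, -5, 1, -2, 2, 5, 3], r+c [2, 8, 11, 7, 12, 10, 9, 13] are all distinct, so no two queens attack.

(1,1) (2,6) (3,8) (4,3) (5,7) (6,4) (7,2) (8,5)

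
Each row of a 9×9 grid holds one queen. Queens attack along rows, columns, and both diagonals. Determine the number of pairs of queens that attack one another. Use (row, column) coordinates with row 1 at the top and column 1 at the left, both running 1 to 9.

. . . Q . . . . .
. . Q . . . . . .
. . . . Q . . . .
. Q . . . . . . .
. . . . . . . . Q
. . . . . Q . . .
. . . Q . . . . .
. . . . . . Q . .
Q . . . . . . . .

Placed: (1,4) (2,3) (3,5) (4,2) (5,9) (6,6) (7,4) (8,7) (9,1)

2

Same column: (1,4)–(7,4) (column 4).
Same diagonal: (1,4)–(2,3) (|1−2| = |4−3| = 1).
Total attacking pairs: 2.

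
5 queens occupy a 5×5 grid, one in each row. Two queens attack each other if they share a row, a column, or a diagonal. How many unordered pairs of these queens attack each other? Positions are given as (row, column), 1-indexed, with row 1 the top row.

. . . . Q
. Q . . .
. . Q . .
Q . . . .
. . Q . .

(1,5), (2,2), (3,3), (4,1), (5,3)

Same column: (3,3)–(5,3) (column 3).
Same diagonal: (1,5)–(3,3) (|1−3| = |5−3| = 2); (2,2)–(3,3) (|2−3| = |2−3| = 1).
Total attacking pairs: 3.

3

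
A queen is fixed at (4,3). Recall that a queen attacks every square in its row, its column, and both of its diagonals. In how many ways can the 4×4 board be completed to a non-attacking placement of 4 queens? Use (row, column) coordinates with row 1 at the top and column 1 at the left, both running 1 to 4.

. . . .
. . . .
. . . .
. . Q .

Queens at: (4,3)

1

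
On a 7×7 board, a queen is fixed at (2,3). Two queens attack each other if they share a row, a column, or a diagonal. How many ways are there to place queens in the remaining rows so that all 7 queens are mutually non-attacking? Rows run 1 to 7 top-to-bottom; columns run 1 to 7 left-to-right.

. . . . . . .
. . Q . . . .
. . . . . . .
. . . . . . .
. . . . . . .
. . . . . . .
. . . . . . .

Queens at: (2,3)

6

Branch on row 1: col 1 → 1; col 5 → 1; col 6 → 3; col 7 → 1.
Sum: 1 + 1 + 3 + 1 = 6.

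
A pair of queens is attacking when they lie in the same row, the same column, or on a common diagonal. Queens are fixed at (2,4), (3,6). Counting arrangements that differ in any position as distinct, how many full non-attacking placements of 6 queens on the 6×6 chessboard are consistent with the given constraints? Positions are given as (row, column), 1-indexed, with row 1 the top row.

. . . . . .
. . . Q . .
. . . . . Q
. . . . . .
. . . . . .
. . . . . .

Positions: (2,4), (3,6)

1

Branch on row 1: col 1 → 0; col 2 → 1.
Sum: 0 + 1 = 1.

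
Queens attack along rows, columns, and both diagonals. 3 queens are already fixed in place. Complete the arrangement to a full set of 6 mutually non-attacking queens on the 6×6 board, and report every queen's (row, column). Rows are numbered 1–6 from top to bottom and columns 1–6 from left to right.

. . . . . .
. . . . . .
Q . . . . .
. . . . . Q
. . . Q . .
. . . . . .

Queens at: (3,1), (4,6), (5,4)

Row 1: attacked by (3,1)→{1,3}; (4,6)→{3,6}; (5,4)→{4}. Safe: 2, 5. Place at column 5.
Row 2: attacked by (1,5)→{4,5,6}; (3,1)→{1,2}; (4,6)→{4,6}; (5,4)→{1,4}. Safe: 3. Place at column 3.
Row 6: attacked by (1,5)→{5}; (2,3)→{3}; (3,1)→{1,4}; (4,6)→{4,6}; (5,4)→{3,4,5}. Safe: 2. Place at column 2.
Columns [5, 3, 1, 6, 4, 2], r−c [-4, -1, 2, -2, 1, 4], r+c [6, 5, 4, 10, 9, 8] are all distinct, so no two queens attack.

(1,5) (2,3) (3,1) (4,6) (5,4) (6,2)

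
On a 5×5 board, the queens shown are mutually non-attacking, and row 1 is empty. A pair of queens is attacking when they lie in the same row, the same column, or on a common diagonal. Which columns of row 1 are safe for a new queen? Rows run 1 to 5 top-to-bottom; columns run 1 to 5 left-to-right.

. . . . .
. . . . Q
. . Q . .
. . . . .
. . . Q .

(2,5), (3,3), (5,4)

columns 2

(2,5) attacks row 1 at column 5 and diagonals 4.
(3,3) attacks row 1 at column 3 and diagonals 1, 5.
(5,4) attacks row 1 at column 4.
Attacked columns: {1, 3, 4, 5}. Safe: {2}.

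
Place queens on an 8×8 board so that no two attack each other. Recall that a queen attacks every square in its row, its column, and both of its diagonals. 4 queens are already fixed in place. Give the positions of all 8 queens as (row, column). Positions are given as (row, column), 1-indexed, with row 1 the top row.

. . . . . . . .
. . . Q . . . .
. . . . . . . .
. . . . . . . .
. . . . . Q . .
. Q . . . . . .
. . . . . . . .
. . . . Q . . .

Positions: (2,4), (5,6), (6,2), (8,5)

(1,8) (2,4) (3,1) (4,3) (5,6) (6,2) (7,7) (8,5)

Row 1: attacked by (2,4)→{3,4,5}; (5,6)→{2,6}; (6,2)→{2,7}; (8,5)→{5}. Safe: 1, 8. Place at column 8.
Row 3: attacked by (1,8)→{6,8}; (2,4)→{3,4,5}; (5,6)→{4,6,8}; (6,2)→{2,5}; (8,5)→{5}. Safe: 1, 7. Place at column 1.
Row 4: attacked by (1,8)→{5,8}; (2,4)→{2,4,6}; (3,1)→{1,2}; (5,6)→{5,6,7}; (6,2)→{2,4}; (8,5)→{1,5}. Safe: 3. Place at column 3.
Row 7: attacked by (1,8)→{2,8}; (2,4)→{4}; (3,1)→{1,5}; (4,3)→{3,6}; (5,6)→{4,6,8}; (6,2)→{1,2,3}; (8,5)→{4,5,6}. Safe: 7. Place at column 7.
Columns [8, 4, 1, 3, 6, 2, 7, 5], r−c [-7, -2, 2, 1, -1, 4, 0, 3], r+c [9, 6, 4, 7, 11, 8, 14, 13] are all distinct, so no two queens attack.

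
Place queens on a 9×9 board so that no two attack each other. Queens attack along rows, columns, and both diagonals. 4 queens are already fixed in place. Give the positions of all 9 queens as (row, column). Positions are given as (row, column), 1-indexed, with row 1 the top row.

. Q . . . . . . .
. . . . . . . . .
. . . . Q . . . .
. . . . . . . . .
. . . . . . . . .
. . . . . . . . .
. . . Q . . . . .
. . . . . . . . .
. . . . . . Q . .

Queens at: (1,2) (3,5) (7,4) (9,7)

Row 2: attacked by (1,2)→{1,2,3}; (3,5)→{4,5,6}; (7,4)→{4,9}; (9,7)→{7}. Safe: 8. Place at column 8.
Row 4: attacked by (1,2)→{2,5}; (2,8)→{6,8}; (3,5)→{4,5,6}; (7,4)→{1,4,7}; (9,7)→{2,7}. Safe: 3, 9. Place at column 3.
Row 5: attacked by (1,2)→{2,6}; (2,8)→{5,8}; (3,5)→{3,5,7}; (4,3)→{2,3,4}; (7,4)→{2,4,6}; (9,7)→{3,7}. Safe: 1, 9. Place at column 9.
Row 6: attacked by (1,2)→{2,7}; (2,8)→{4,8}; (3,5)→{2,5,8}; (4,3)→{1,3,5}; (5,9)→{8,9}; (7,4)→{3,4,5}; (9,7)→{4,7}. Safe: 6. Place at column 6.
Row 8: attacked by (1,2)→{2,9}; (2,8)→{2,8}; (3,5)→{5}; (4,3)→{3,7}; (5,9)→{6,9}; (6,6)→{4,6,8}; (7,4)→{3,4,5}; (9,7)→{6,7,8}. Safe: 1. Place at column 1.
Columns [2, 8, 5, 3, 9, 6, 4, 1, 7], r−c [-1, -6, -2, 1, -4, 0, 3, 7, 2], r+c [3, 10, 8, 7, 14, 12, 11, 9, 16] are all distinct, so no two queens attack.

(1,2) (2,8) (3,5) (4,3) (5,9) (6,6) (7,4) (8,1) (9,7)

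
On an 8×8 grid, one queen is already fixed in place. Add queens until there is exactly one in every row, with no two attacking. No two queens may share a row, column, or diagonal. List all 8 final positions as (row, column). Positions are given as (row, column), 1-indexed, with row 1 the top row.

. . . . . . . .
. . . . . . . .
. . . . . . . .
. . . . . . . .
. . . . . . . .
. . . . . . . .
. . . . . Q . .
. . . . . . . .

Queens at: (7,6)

Row 1: attacked by (7,6)→{6}. Safe: 1, 2, 3, 4, 5, 7, 8. Place at column 1.
Row 2: attacked by (1,1)→{1,2}; (7,6)→{1,6}. Safe: 3, 4, 5, 7, 8. Place at column 7.
Row 3: attacked by (1,1)→{1,3}; (2,7)→{6,7,8}; (7,6)→{2,6}. Safe: 4, 5. Place at column 5.
Row 4: attacked by (1,1)→{1,4}; (2,7)→{5,7}; (3,5)→{4,5,6}; (7,6)→{3,6}. Safe: 2, 8. Place at column 8.
Row 5: attacked by (1,1)→{1,5}; (2,7)→{4,7}; (3,5)→{3,5,7}; (4,8)→{7,8}; (7,6)→{4,6,8}. Safe: 2. Place at column 2.
Row 6: attacked by (1,1)→{1,6}; (2,7)→{3,7}; (3,5)→{2,5,8}; (4,8)→{6,8}; (5,2)→{1,2,3}; (7,6)→{5,6,7}. Safe: 4. Place at column 4.
Row 8: attacked by (1,1)→{1,8}; (2,7)→{1,7}; (3,5)→{5}; (4,8)→{4,8}; (5,2)→{2,5}; (6,4)→{2,4,6}; (7,6)→{5,6,7}. Safe: 3. Place at column 3.
Columns [1, 7, 5, 8, 2, 4, 6, 3], r−c [0, -5, -2, -4, 3, 2, 1, 5], r+c [2, 9, 8, 12, 7, 10, 13, 11] are all distinct, so no two queens attack.

(1,1) (2,7) (3,5) (4,8) (5,2) (6,4) (7,6) (8,3)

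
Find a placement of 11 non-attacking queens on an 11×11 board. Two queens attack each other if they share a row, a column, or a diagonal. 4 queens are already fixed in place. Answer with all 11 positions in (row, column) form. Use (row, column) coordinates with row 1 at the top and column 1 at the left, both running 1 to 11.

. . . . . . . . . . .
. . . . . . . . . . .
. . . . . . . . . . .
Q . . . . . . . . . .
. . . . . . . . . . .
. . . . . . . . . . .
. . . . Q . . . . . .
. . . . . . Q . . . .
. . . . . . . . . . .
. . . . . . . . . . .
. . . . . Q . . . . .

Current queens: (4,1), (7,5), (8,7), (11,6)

Row 1: attacked by (4,1)→{1,4}; (7,5)→{5,11}; (8,7)→{7}; (11,6)→{6}. Safe: 2, 3, 8, 9, 10. Place at column 9.
Row 2: attacked by (1,9)→{8,9,10}; (4,1)→{1,3}; (7,5)→{5,10}; (8,7)→{1,7}; (11,6)→{6}. Safe: 2, 4, 11. Place at column 4.
Row 3: attacked by (1,9)→{7,9,11}; (2,4)→{3,4,5}; (4,1)→{1,2}; (7,5)→{1,5,9}; (8,7)→{2,7}; (11,6)→{6}. Safe: 8, 10. Place at column 8.
Row 5: attacked by (1,9)→{5,9}; (2,4)→{1,4,7}; (3,8)→{6,8,10}; (4,1)→{1,2}; (7,5)→{3,5,7}; (8,7)→{4,7,10}; (11,6)→{6}. Safe: 11. Place at column 11.
Row 6: attacked by (1,9)→{4,9}; (2,4)→{4,8}; (3,8)→{5,8,11}; (4,1)→{1,3}; (5,11)→{10,11}; (7,5)→{4,5,6}; (8,7)→{5,7,9}; (11,6)→{1,6,11}. Safe: 2. Place at column 2.
Row 9: attacked by (1,9)→{1,9}; (2,4)→{4,11}; (3,8)→{2,8}; (4,1)→{1,6}; (5,11)→{7,11}; (6,2)→{2,5}; (7,5)→{3,5,7}; (8,7)→{6,7,8}; (11,6)→{4,6,8}. Safe: 10. Place at column 10.
Row 10: attacked by (1,9)→{9}; (2,4)→{4}; (3,8)→{1,8}; (4,1)→{1,7}; (5,11)→{6,11}; (6,2)→{2,6}; (7,5)→{2,5,8}; (8,7)→{5,7,9}; (9,10)→{9,10,11}; (11,6)→{5,6,7}. Safe: 3. Place at column 3.
Columns [9, 4, 8, 1, 11, 2, 5, 7, 10, 3, 6], r−c [-8, -2, -5, 3, -6, 4, 2, 1, -1, 7, 5], r+c [10, 6, 11, 5, 16, 8, 12, 15, 19, 13, 17] are all distinct, so no two queens attack.

(1,9) (2,4) (3,8) (4,1) (5,11) (6,2) (7,5) (8,7) (9,10) (10,3) (11,6)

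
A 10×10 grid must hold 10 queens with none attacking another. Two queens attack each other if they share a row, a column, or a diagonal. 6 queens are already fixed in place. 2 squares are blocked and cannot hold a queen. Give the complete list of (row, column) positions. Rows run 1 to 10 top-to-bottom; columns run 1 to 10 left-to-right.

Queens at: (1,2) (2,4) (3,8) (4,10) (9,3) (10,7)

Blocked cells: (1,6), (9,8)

Row 5: attacked by (1,2)→{2,6}; (2,4)→{1,4,7}; (3,8)→{6,8,10}; (4,10)→{9,10}; (9,3)→{3,7}; (10,7)→{2,7}. Safe: 5. Place at column 5.
Row 6: attacked by (1,2)→{2,7}; (2,4)→{4,8}; (3,8)→{5,8}; (4,10)→{8,10}; (5,5)→{4,5,6}; (9,3)→{3,6}; (10,7)→{3,7}. Safe: 1, 9. Place at column 9.
Row 7: attacked by (1,2)→{2,8}; (2,4)→{4,9}; (3,8)→{4,8}; (4,10)→{7,10}; (5,5)→{3,5,7}; (6,9)→{8,9,10}; (9,3)→{1,3,5}; (10,7)→{4,7,10}. Safe: 6. Place at column 6.
Row 8: attacked by (1,2)→{2,9}; (2,4)→{4,10}; (3,8)→{3,8}; (4,10)→{6,10}; (5,5)→{2,5,8}; (6,9)→{7,9}; (7,6)→{5,6,7}; (9,3)→{2,3,4}; (10,7)→{5,7,9}. Safe: 1. Place at column 1.
Columns [2, 4, 8, 10, 5, 9, 6, 1, 3, 7], r−c [-1, -2, -5, -6, 0, -3, 1, 7, 6, 3], r+c [3, 6, 11, 14, 10, 15, 13, 9, 12, 17] are all distinct, so no two queens attack.

(1,2) (2,4) (3,8) (4,10) (5,5) (6,9) (7,6) (8,1) (9,3) (10,7)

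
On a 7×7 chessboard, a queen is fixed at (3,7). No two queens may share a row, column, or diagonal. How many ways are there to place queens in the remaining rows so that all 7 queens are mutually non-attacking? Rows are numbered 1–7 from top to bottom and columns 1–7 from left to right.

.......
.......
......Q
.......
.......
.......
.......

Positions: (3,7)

6

Branch on row 1: col 1 → 1; col 2 → 1; col 3 → 1; col 4 → 1; col 6 → 2.
Sum: 1 + 1 + 1 + 1 + 2 = 6.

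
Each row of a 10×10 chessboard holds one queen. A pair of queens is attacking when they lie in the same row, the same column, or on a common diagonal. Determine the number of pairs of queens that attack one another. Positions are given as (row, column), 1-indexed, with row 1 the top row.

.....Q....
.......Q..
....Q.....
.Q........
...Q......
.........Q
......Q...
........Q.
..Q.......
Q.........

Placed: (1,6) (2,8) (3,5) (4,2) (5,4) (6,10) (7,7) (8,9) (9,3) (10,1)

0

All columns are distinct and no two queens satisfy |Δrow| = |Δcol|, so no pair attacks.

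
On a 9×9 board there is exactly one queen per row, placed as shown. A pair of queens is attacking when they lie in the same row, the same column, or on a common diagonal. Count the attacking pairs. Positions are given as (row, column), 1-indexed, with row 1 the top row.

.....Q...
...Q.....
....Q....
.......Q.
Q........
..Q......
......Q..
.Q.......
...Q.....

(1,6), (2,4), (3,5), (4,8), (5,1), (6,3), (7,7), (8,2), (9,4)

Same column: (2,4)–(9,4) (column 4).
Same diagonal: (2,4)–(3,5) (|2−3| = |4−5| = 1); (2,4)–(5,1) (|2−5| = |4−1| = 3).
Total attacking pairs: 3.

3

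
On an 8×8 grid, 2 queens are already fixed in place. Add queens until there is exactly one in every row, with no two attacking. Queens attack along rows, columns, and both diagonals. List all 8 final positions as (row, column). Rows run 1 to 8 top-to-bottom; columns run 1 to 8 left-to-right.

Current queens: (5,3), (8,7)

(1,5) (2,8) (3,4) (4,1) (5,3) (6,6) (7,2) (8,7)

Row 1: attacked by (5,3)→{3,7}; (8,7)→{7}. Safe: 1, 2, 4, 5, 6, 8. Place at column 5.
Row 2: attacked by (1,5)→{4,5,6}; (5,3)→{3,6}; (8,7)→{1,7}. Safe: 2, 8. Place at column 8.
Row 3: attacked by (1,5)→{3,5,7}; (2,8)→{7,8}; (5,3)→{1,3,5}; (8,7)→{2,7}. Safe: 4, 6. Place at column 4.
Row 4: attacked by (1,5)→{2,5,8}; (2,8)→{6,8}; (3,4)→{3,4,5}; (5,3)→{2,3,4}; (8,7)→{3,7}. Safe: 1. Place at column 1.
Row 6: attacked by (1,5)→{5}; (2,8)→{4,8}; (3,4)→{1,4,7}; (4,1)→{1,3}; (5,3)→{2,3,4}; (8,7)→{5,7}. Safe: 6. Place at column 6.
Row 7: attacked by (1,5)→{5}; (2,8)→{3,8}; (3,4)→{4,8}; (4,1)→{1,4}; (5,3)→{1,3,5}; (6,6)→{5,6,7}; (8,7)→{6,7,8}. Safe: 2. Place at column 2.
Columns [5, 8, 4, 1, 3, 6, 2, 7], r−c [-4, -6, -1, 3, 2, 0, 5, 1], r+c [6, 10, 7, 5, 8, 12, 9, 15] are all distinct, so no two queens attack.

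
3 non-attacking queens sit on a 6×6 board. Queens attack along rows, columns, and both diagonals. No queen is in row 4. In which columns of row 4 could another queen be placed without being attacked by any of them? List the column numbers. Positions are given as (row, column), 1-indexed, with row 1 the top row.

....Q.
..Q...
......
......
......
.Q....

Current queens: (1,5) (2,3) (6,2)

columns 6

(1,5) attacks row 4 at column 5 and diagonals 2.
(2,3) attacks row 4 at column 3 and diagonals 1, 5.
(6,2) attacks row 4 at column 2 and diagonals 4.
Attacked columns: {1, 2, 3, 4, 5}. Safe: {6}.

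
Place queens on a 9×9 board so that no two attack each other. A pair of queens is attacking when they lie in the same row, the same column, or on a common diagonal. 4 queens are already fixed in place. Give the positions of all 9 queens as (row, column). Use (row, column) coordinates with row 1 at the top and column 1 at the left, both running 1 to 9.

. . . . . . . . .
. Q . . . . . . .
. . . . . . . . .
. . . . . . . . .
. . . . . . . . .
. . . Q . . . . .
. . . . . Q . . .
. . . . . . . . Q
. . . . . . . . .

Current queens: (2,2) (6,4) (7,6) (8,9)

(1,8) (2,2) (3,5) (4,7) (5,1) (6,4) (7,6) (8,9) (9,3)

Row 1: attacked by (2,2)→{1,2,3}; (6,4)→{4,9}; (7,6)→{6}; (8,9)→{2,9}. Safe: 5, 7, 8. Place at column 8.
Row 3: attacked by (1,8)→{6,8}; (2,2)→{1,2,3}; (6,4)→{1,4,7}; (7,6)→{2,6}; (8,9)→{4,9}. Safe: 5. Place at column 5.
Row 4: attacked by (1,8)→{5,8}; (2,2)→{2,4}; (3,5)→{4,5,6}; (6,4)→{2,4,6}; (7,6)→{3,6,9}; (8,9)→{5,9}. Safe: 1, 7. Place at column 7.
Row 5: attacked by (1,8)→{4,8}; (2,2)→{2,5}; (3,5)→{3,5,7}; (4,7)→{6,7,8}; (6,4)→{3,4,5}; (7,6)→{4,6,8}; (8,9)→{6,9}. Safe: 1. Place at column 1.
Row 9: attacked by (1,8)→{8}; (2,2)→{2,9}; (3,5)→{5}; (4,7)→{2,7}; (5,1)→{1,5}; (6,4)→{1,4,7}; (7,6)→{4,6,8}; (8,9)→{8,9}. Safe: 3. Place at column 3.
Columns [8, 2, 5, 7, 1, 4, 6, 9, 3], r−c [-7, 0, -2, -3, 4, 2, 1, -1, 6], r+c [9, 4, 8, 11, 6, 10, 13, 17, 12] are all distinct, so no two queens attack.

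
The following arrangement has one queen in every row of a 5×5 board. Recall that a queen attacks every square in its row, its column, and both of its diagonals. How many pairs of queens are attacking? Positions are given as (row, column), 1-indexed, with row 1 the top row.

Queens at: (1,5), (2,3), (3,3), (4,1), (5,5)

Same column: (1,5)–(5,5) (column 5); (2,3)–(3,3) (column 3).
Same diagonal: (1,5)–(3,3) (|1−3| = |5−3| = 2); (2,3)–(4,1) (|2−4| = |3−1| = 2); (3,3)–(5,5) (|3−5| = |3−5| = 2).
Total attacking pairs: 5.

5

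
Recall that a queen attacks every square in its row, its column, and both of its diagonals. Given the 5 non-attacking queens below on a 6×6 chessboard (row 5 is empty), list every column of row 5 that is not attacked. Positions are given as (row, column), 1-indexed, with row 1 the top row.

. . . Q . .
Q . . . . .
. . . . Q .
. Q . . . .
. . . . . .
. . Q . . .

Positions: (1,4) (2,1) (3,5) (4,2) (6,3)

columns 6

(1,4) attacks row 5 at column 4.
(2,1) attacks row 5 at column 1 and diagonals 4.
(3,5) attacks row 5 at column 5 and diagonals 3.
(4,2) attacks row 5 at column 2 and diagonals 1, 3.
(6,3) attacks row 5 at column 3 and diagonals 2, 4.
Attacked columns: {1, 2, 3, 4, 5}. Safe: {6}.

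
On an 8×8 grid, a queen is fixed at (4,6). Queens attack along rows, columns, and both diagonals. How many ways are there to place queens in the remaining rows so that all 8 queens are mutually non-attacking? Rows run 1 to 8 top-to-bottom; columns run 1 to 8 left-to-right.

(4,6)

Branch on row 1: col 1 → 2; col 2 → 1; col 4 → 1; col 5 → 6; col 7 → 1; col 8 → 1.
Sum: 2 + 1 + 1 + 6 + 1 + 1 = 12.

12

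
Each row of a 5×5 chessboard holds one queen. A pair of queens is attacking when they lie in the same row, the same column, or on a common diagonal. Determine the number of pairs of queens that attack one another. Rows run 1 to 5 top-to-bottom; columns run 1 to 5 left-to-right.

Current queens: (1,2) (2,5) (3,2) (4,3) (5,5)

Same column: (1,2)–(3,2) (column 2); (2,5)–(5,5) (column 5).
Same diagonal: (2,5)–(4,3) (|2−4| = |5−3| = 2); (3,2)–(4,3) (|3−4| = |2−3| = 1).
Total attacking pairs: 4.

4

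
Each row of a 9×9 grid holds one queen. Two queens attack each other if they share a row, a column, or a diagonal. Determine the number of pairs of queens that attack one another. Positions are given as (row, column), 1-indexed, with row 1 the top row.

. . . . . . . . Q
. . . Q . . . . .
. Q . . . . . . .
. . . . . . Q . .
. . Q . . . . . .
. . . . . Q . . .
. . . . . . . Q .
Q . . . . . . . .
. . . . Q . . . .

0

All columns are distinct and no two queens satisfy |Δrow| = |Δcol|, so no pair attacks.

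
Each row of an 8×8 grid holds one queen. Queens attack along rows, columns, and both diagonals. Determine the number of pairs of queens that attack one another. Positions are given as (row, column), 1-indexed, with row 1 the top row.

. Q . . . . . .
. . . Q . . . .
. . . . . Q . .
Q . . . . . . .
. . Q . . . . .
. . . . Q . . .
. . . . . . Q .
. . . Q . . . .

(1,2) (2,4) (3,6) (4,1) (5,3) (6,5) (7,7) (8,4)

1

Same column: (2,4)–(8,4) (column 4).
Total attacking pairs: 1.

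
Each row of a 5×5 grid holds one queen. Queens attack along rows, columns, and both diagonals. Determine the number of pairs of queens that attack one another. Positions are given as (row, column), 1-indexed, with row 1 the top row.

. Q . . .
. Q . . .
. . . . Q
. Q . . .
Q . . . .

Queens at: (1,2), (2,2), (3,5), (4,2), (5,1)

Same column: (1,2)–(2,2) (column 2); (1,2)–(4,2) (column 2); (2,2)–(4,2) (column 2).
Same diagonal: (4,2)–(5,1) (|4−5| = |2−1| = 1).
Total attacking pairs: 4.

4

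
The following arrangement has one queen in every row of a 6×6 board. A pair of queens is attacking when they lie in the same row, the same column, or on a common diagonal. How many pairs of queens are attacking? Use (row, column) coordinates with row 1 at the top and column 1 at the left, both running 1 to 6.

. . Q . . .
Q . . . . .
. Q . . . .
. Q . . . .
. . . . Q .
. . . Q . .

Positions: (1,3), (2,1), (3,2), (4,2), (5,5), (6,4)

4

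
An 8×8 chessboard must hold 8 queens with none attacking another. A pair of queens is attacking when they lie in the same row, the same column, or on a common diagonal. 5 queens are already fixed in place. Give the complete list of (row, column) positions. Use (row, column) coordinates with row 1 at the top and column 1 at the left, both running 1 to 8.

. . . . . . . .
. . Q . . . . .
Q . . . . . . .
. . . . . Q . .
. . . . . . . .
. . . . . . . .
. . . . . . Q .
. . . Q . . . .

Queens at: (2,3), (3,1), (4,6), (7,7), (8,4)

(1,8) (2,3) (3,1) (4,6) (5,2) (6,5) (7,7) (8,4)

Row 1: attacked by (2,3)→{2,3,4}; (3,1)→{1,3}; (4,6)→{3,6}; (7,7)→{1,7}; (8,4)→{4}. Safe: 5, 8. Place at column 8.
Row 5: attacked by (1,8)→{4,8}; (2,3)→{3,6}; (3,1)→{1,3}; (4,6)→{5,6,7}; (7,7)→{5,7}; (8,4)→{1,4,7}. Safe: 2. Place at column 2.
Row 6: attacked by (1,8)→{3,8}; (2,3)→{3,7}; (3,1)→{1,4}; (4,6)→{4,6,8}; (5,2)→{1,2,3}; (7,7)→{6,7,8}; (8,4)→{2,4,6}. Safe: 5. Place at column 5.
Columns [8, 3, 1, 6, 2, 5, 7, 4], r−c [-7, -1, 2, -2, 3, 1, 0, 4], r+c [9, 5, 4, 10, 7, 11, 14, 12] are all distinct, so no two queens attack.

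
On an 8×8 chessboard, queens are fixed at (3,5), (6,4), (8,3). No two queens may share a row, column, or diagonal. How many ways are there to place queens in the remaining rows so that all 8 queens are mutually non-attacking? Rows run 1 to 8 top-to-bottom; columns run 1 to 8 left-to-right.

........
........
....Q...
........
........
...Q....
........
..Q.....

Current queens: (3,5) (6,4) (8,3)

2

Branch on row 1: col 1 → 1; col 2 → 1; col 6 → 0; col 8 → 0.
Sum: 1 + 1 + 0 + 0 = 2.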